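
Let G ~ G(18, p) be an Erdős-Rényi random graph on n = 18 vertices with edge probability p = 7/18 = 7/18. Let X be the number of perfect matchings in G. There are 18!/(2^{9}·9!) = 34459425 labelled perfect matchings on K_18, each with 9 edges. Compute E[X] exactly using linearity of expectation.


K_18 has 18!/(2^{9}·9!) = 34459425 labelled perfect matchings.
For each such perfect matching H, let X_H = 1 if all 9 edges of H are present in G. Then P[X_H = 1] = p^{9} = (7/18)^{9} = 40353607/198359290368.
Summing the indicators: E[X] = Σ_H E[X_H] = 34459425 · p^{9} = 34459425 · 40353607/198359290368 = 17167433257975/2448880128.
Numerically: E[X] ≈ 7010.3.

E[X] = 34459425 · (7/18)^{9} = 17167433257975/2448880128 ≈ 7010.3.


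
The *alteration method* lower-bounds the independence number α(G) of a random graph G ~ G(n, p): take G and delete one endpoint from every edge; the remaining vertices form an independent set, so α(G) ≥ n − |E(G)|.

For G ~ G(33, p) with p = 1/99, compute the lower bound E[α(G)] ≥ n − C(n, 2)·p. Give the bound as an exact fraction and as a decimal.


E[|E(G)|] = C(33, 2)·p = 528 · (1/99) = 16/3.
E[α(G)] ≥ n − E[|E(G)|] = 33 − 16/3 = 83/3.
Numerically: ≈ 27.6667.
(This is only a lower bound; the true E[α(G)] may be larger.)

E[α(G)] ≥ 83/3 ≈ 27.6667.


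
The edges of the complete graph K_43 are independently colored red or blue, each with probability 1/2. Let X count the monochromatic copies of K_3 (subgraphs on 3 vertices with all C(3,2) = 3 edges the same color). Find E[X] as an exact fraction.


Let X = Σ_S X_S over the C(43, 3) = 12341 subsets S of size 3, where X_S = 1 if the K_3 on S is monochromatic.
For a fixed S, the K_3 on S has C(3, 2) = 3 edges. P[all 3 edges red] = (1/2)^3, and likewise for blue, so P[monochromatic] = 2·(1/2)^3 = 2^{1 − 3} = 1/4.
Summing: E[X] = C(43, 3) · 2^{1 − 3} = 12341 · 1/4 = 12341/4.
Numerically: E[X] ≈ 3085.250000.

E[X] = C(43,3)·2^(1−C(3,2)) = 12341/4 ≈ 3085.250000.


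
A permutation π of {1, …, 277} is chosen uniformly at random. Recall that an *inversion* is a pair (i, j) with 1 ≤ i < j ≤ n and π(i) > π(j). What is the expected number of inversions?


Write X = Σ X_I over the C(277, 2) = 38226 pairs i < j, with X_I the indicator of one inversion.
There are 38226 indicators.
For each fixed pair i < j, the values π(i) and π(j) are two distinct elements of {1, …, 277} in uniformly random order; by symmetry P[π(i) > π(j)] = 1/2.
By linearity: E[X] = 38226 · (1/2) = C(277, 2) · (1/2) = 38226/2 = 19113 ≈ 19113.00000.

E[X] = 19113 = 19113.00000.


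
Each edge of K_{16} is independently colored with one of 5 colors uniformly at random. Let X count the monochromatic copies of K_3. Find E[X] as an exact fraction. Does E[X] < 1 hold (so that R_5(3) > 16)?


E[X] = C(16, 3) · 5^{1 − 3} = 560 · 5^{−2} = 560/25.
As a reduced fraction: E[X] = 112/5 ≈ 22.400000.
Is E[X] < 1? NO.
Since E[X] ≥ 1, the first-moment bound is inconclusive at n = 16; it does NOT by itself certify R_5(3) > 16.

E[X] = 112/5 ≈ 22.400000; E[X] ≥ 1; first-moment method inconclusive here.


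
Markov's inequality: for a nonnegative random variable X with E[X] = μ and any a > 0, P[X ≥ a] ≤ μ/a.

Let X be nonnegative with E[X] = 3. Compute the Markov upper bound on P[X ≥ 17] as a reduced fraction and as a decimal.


μ = E[X] = 3, a = 17.
Markov: P[X ≥ 17] ≤ μ/a = (3)/17 = 3/17.
Numerically: ≈ 0.1765.
(Since a = 17 > μ = 3.0000, the bound 3/17 is < 1 and informative.)

P[X ≥ 17] ≤ 3/17 ≈ 0.1765.


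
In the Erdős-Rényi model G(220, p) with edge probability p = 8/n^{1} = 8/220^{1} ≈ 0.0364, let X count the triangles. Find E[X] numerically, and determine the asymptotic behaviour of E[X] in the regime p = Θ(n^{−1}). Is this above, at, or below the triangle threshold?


Number of potential triangles: C(220, 3) = 1750540.
Each occurs with probability p³ ≈ (0.0364)³ ≈ 4.80841e-05.
By linearity: E[X] = C(220, 3)·p³ ≈ 1750540 · 4.80841e-05 ≈ 84.173.
Here α = 1, so p = 8/n is exactly at the triangle threshold p ~ 1/n. Asymptotically E[X] → c³/6 = 8³/6 = 256/3 ≈ 85.333, a bounded constant. In this regime the triangle count is asymptotically Poisson(c³/6).

E[X] ≈ 84.173; in regime p = Θ(1/n^{1}) E[X] stays bounded (at the triangle threshold p ~ 1/n).


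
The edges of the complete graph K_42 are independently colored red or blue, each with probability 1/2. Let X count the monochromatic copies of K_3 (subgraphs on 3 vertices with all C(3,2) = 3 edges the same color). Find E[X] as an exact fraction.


Let X = Σ_S X_S over the C(42, 3) = 11480 subsets S of size 3, where X_S = 1 if the K_3 on S is monochromatic.
For a fixed S, the K_3 on S has C(3, 2) = 3 edges. P[all 3 edges red] = (1/2)^3, and likewise for blue, so P[monochromatic] = 2·(1/2)^3 = 2^{1 − 3} = 1/4.
Summing: E[X] = C(42, 3) · 2^{1 − 3} = 11480 · 1/4 = 2870.
Numerically: E[X] ≈ 2870.00000.

E[X] = C(42,3)·2^(1−C(3,2)) = 2870 ≈ 2870.00000.


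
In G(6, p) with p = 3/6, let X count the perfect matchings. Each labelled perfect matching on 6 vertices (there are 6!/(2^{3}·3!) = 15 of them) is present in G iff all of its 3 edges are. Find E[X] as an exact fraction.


K_6 has 6!/(2^{3}·3!) = 15 labelled perfect matchings.
For each such perfect matching H, let X_H = 1 if all 3 edges of H are present in G. Then P[X_H = 1] = p^{3} = (1/2)^{3} = 1/8.
Summing the indicators: E[X] = Σ_H E[X_H] = 15 · p^{3} = 15 · 1/8 = 15/8.
Numerically: E[X] ≈ 1.875.

E[X] = 15 · (1/2)^{3} = 15/8 ≈ 1.875.


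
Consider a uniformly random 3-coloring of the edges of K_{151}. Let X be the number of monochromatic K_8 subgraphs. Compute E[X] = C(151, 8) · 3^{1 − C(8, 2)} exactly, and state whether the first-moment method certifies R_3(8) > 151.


E[X] = C(151, 8) · 3^{1 − 28} = 5551321138650 · 3^{−27} = 5551321138650/7625597484987.
As a reduced fraction: E[X] = 616813459850/847288609443 ≈ 0.727985.
Is E[X] < 1? YES.
Since E[X] < 1, there exists a 3-coloring of K_{151} with no monochromatic K_8; hence R_3(8) > 151.

E[X] = 616813459850/847288609443 ≈ 0.727985; E[X] < 1, so R_3(8) > 151.


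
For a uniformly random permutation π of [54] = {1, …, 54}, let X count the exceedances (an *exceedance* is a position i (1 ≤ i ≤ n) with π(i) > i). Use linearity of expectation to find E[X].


Write X = Σ_{i=1}^{54} X_i, where X_i = 1_{π(i) > i}.
For each fixed i, π(i) is uniform over {1, …, 54} (marginal of a uniform permutation), so P[π(i) > i] = (n − i)/n. Summing: Σ_{i=1}^{54} (n − i)/n = (0 + 1 + … + 53)/54 = 54(54 − 1)/(2·54) = (54 − 1)/2.
Hence E[X] = Σ_{i=1}^{54} (54 − i)/54 = 53/2 ≈ 26.500.

E[X] = 53/2 = 26.500.


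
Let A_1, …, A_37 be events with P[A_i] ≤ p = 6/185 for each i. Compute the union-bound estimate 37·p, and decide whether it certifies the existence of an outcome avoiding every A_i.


Union bound: P[∪_{i=1}^{37} A_i] ≤ Σ_i P[A_i] ≤ 37·p = 37·(6/185) = 6/5.
Numerically: 6/5 ≈ 1.200000.
Is 6/5 < 1? NO.
Since the bound 6/5 is ≥ 1, the union bound is uninformative here; it does NOT by itself certify existence.

37·p = 6/5 ≈ 1.200000; existence NOT certified by the union bound.


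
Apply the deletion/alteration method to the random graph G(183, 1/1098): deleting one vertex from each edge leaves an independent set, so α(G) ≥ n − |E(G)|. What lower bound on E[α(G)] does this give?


E[|E(G)|] = C(183, 2)·p = 16653 · (1/1098) = 91/6.
E[α(G)] ≥ n − E[|E(G)|] = 183 − 91/6 = 1007/6.
Numerically: ≈ 167.833333.
(This is only a lower bound; the true E[α(G)] may be larger.)

E[α(G)] ≥ 1007/6 ≈ 167.833333.


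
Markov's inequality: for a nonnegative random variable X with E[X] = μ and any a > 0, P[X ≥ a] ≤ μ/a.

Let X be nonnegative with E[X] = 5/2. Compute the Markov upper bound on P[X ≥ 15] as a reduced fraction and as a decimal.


μ = E[X] = 5/2, a = 15.
Markov: P[X ≥ 15] ≤ μ/a = (5/2)/15 = 1/6.
Numerically: ≈ 0.1667.
(Since a = 15 > μ = 2.5000, the bound 1/6 is < 1 and informative.)

P[X ≥ 15] ≤ 1/6 ≈ 0.1667.


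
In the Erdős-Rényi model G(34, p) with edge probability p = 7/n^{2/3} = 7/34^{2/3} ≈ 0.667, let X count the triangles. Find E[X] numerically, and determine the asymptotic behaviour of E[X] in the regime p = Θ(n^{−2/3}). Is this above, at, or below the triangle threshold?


Number of potential triangles: C(34, 3) = 5984.
Each occurs with probability p³ ≈ (0.667)³ ≈ 2.967128e-01.
By linearity: E[X] = C(34, 3)·p³ ≈ 5984 · 2.967128e-01 ≈ 1775.5294.
Since α = 2/3 < 1, p = c/n^{2/3} ≫ 1/n is above the triangle threshold p ~ 1/n. Asymptotically E[X] ~ (c³/6)·n^{3(1−α)} = (7³/6)·n^{1} → ∞; triangles are abundant w.h.p.

E[X] ≈ 1775.5294; in regime p = Θ(1/n^{2/3}) E[X] diverges (above the triangle threshold p ~ 1/n).


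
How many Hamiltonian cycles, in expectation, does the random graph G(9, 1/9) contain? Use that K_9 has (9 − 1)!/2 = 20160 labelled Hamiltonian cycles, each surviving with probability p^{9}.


K_9 has (9 − 1)!/2 = 20160 labelled Hamiltonian cycles.
For each such Hamiltonian cycle H, let X_H = 1 if all 9 edges of H are present in G. Then P[X_H = 1] = p^{9} = (1/9)^{9} = 1/387420489.
By linearity: E[X] = Σ_H E[X_H] = 20160 · p^{9} = 20160 · 1/387420489 = 2240/43046721.
Numerically: E[X] ≈ 5.204e-05.

E[X] = 20160 · (1/9)^{9} = 2240/43046721 ≈ 5.204e-05.


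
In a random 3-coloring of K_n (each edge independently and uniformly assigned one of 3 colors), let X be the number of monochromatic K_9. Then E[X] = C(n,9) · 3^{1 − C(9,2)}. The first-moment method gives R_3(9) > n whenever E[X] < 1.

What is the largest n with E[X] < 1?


We need C(n, 9) · 3^{1 − 36} < 1, i.e. C(n, 9) < 3^{36 − 1} = 50031545098999707.
Check values of n near the boundary:
  n = 296: C(296, 9) = 42513789098994080; 42513789098994080 < 50031545098999707? YES
  n = 297: C(297, 9) = 43842345008337645; 43842345008337645 < 50031545098999707? YES
  n = 298: C(298, 9) = 45207677551849890; 45207677551849890 < 50031545098999707? YES
  n = 299: C(299, 9) = 46610674441390059; 46610674441390059 < 50031545098999707? YES
  n = 300: C(300, 9) = 48052241692154700; 48052241692154700 < 50031545098999707? YES
  n = 301: C(301, 9) = 49533303936090975; 49533303936090975 < 50031545098999707? YES
  n = 302: C(302, 9) = 51054804739588650; 51054804739588650 < 50031545098999707? NO
The largest n with C(n, 9) < 50031545098999707 is n = 301 (where E[X] = 16511101312030325/16677181699666569 ≈ 0.9900). Hence R_3(9) > 301, i.e. R_3(9) ≥ 302.

Largest n = 301; hence R_3(9) > 301.


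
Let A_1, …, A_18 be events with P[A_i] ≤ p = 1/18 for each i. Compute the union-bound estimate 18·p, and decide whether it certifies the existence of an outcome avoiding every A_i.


Union bound: P[∪_{i=1}^{18} A_i] ≤ Σ_i P[A_i] ≤ 18·p = 18·(1/18) = 1.
Numerically: 1 ≈ 1.000000.
Is 1 < 1? NO.
Since the bound 1 is ≥ 1, the union bound is uninformative here; it does NOT by itself certify existence.

18·p = 1 ≈ 1.000000; existence NOT certified by the union bound.


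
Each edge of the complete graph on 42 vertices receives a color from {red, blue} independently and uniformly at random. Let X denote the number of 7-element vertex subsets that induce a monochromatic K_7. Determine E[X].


Let X = Σ_S X_S over the C(42, 7) = 26978328 subsets S of size 7, where X_S = 1 if the K_7 on S is monochromatic.
For a fixed S, the K_7 on S has C(7, 2) = 21 edges. P[all 21 edges red] = (1/2)^21, and likewise for blue, so P[monochromatic] = 2·(1/2)^21 = 2^{1 − 21} = 1/1048576.
By linearity: E[X] = C(42, 7) · 2^{1 − 21} = 26978328 · 1/1048576 = 3372291/131072.
Numerically: E[X] ≈ 25.7285.

E[X] = C(42,7)·2^(1−C(7,2)) = 3372291/131072 ≈ 25.7285.


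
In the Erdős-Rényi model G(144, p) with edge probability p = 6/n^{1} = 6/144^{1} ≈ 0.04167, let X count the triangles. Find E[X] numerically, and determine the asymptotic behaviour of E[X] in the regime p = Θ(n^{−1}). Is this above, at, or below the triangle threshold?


Number of potential triangles: C(144, 3) = 487344.
Each occurs with probability p³ ≈ (0.04167)³ ≈ 7.233796e-05.
By linearity: E[X] = C(144, 3)·p³ ≈ 487344 · 7.233796e-05 ≈ 35.2535.
Here α = 1, so p = 6/n is exactly at the triangle threshold p ~ 1/n. Asymptotically E[X] → c³/6 = 6³/6 = 36 ≈ 36.0000, a bounded constant. In this regime the triangle count is asymptotically Poisson(c³/6).

E[X] ≈ 35.2535; in regime p = Θ(1/n^{1}) E[X] stays bounded (at the triangle threshold p ~ 1/n).


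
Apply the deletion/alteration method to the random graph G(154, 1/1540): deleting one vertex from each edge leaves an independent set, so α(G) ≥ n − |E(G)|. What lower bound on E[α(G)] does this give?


E[|E(G)|] = C(154, 2)·p = 11781 · (1/1540) = 153/20.
E[α(G)] ≥ n − E[|E(G)|] = 154 − 153/20 = 2927/20.
Numerically: ≈ 146.35000.
(This is only a lower bound; the true E[α(G)] may be larger.)

E[α(G)] ≥ 2927/20 ≈ 146.35000.


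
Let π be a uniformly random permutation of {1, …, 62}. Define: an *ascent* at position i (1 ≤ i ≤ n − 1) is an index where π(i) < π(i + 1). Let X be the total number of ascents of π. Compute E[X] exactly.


Write X = Σ X_I over i = 1, …, 61, with X_I the indicator of one ascent.
There are 61 indicators.
For each fixed i, the pair (π(i), π(i+1)) is a uniformly random ordered pair of distinct values from {1, …, 62}; by symmetry P[π(i) < π(i+1)] = 1/2.
By linearity: E[X] = 61 · (1/2) = (62 − 1) · (1/2) = 61/2 ≈ 30.50000.

E[X] = 61/2 = 30.50000.


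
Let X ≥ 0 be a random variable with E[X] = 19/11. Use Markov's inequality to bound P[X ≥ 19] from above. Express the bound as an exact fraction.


μ = E[X] = 19/11, a = 19.
Markov: P[X ≥ 19] ≤ μ/a = (19/11)/19 = 1/11.
Numerically: ≈ 0.0909.
(Since a = 19 > μ = 1.7273, the bound 1/11 is < 1 and informative.)

P[X ≥ 19] ≤ 1/11 ≈ 0.0909.


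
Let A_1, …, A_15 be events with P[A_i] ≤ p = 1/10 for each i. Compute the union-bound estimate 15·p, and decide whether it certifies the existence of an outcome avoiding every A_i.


Union bound: P[∪_{i=1}^{15} A_i] ≤ Σ_i P[A_i] ≤ 15·p = 15·(1/10) = 3/2.
Numerically: 3/2 ≈ 1.5000000.
Is 3/2 < 1? NO.
Since the bound 3/2 is ≥ 1, the union bound is uninformative here; it does NOT by itself certify existence.

15·p = 3/2 ≈ 1.5000000; existence NOT certified by the union bound.


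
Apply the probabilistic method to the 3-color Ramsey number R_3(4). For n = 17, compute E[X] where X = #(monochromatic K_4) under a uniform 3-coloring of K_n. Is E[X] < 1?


E[X] = C(17, 4) · 3^{1 − 6} = 2380 · 3^{−5} = 2380/243.
As a reduced fraction: E[X] = 2380/243 ≈ 9.79424.
Is E[X] < 1? NO.
Since E[X] ≥ 1, the first-moment bound is inconclusive at n = 17; it does NOT by itself certify R_3(4) > 17.

E[X] = 2380/243 ≈ 9.79424; E[X] ≥ 1; first-moment method inconclusive here.


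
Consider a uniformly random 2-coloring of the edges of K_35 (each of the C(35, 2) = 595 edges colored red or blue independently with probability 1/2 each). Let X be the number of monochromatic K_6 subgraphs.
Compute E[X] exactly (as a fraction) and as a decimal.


Let X = Σ_S X_S over the C(35, 6) = 1623160 subsets S of size 6, where X_S = 1 if the K_6 on S is monochromatic.
For a fixed S, the K_6 on S has C(6, 2) = 15 edges. P[all 15 edges red] = (1/2)^15, and likewise for blue, so P[monochromatic] = 2·(1/2)^15 = 2^{1 − 15} = 1/16384.
Summing: E[X] = C(35, 6) · 2^{1 − 15} = 1623160 · 1/16384 = 202895/2048.
Numerically: E[X] ≈ 99.0698.

E[X] = C(35,6)·2^(1−C(6,2)) = 202895/2048 ≈ 99.0698.


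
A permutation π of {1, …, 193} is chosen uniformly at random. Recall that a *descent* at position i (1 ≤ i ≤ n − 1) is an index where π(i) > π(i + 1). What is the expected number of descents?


Write X = Σ X_I over i = 1, …, 192, with X_I the indicator of one descent.
There are 192 indicators.
For each fixed i, the pair (π(i), π(i+1)) is a uniformly random ordered pair of distinct values from {1, …, 193}; by symmetry P[π(i) > π(i+1)] = 1/2.
By linearity: E[X] = 192 · (1/2) = (193 − 1) · (1/2) = 96 ≈ 96.00000.

E[X] = 96 = 96.00000.


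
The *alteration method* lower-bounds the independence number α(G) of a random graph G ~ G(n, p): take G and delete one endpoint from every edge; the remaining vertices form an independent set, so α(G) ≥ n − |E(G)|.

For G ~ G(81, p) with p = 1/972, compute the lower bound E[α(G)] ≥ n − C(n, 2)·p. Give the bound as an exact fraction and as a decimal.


E[|E(G)|] = C(81, 2)·p = 3240 · (1/972) = 10/3.
E[α(G)] ≥ n − E[|E(G)|] = 81 − 10/3 = 233/3.
Numerically: ≈ 77.6667.
(This is only a lower bound; the true E[α(G)] may be larger.)

E[α(G)] ≥ 233/3 ≈ 77.6667.


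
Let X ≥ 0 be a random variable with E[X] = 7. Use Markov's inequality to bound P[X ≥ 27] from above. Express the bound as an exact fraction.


μ = E[X] = 7, a = 27.
Markov: P[X ≥ 27] ≤ μ/a = (7)/27 = 7/27.
Numerically: ≈ 0.259259.
(Since a = 27 > μ = 7.000000, the bound 7/27 is < 1 and informative.)

P[X ≥ 27] ≤ 7/27 ≈ 0.259259.


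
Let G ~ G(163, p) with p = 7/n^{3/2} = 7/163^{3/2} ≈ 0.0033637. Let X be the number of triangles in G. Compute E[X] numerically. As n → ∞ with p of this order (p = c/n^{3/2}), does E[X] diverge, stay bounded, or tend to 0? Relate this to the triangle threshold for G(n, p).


Number of potential triangles: C(163, 3) = 708561.
Each occurs with probability p³ ≈ (0.0033637)³ ≈ 3.8058345e-08.
By linearity: E[X] = C(163, 3)·p³ ≈ 708561 · 3.8058345e-08 ≈ 0.02697.
Since α = 3/2 > 1, p = c/n^{3/2} = o(1/n) is below the triangle threshold p ~ 1/n. Asymptotically E[X] ~ (c³/6)·n^{3(1−α)} = (7³/6)·n^{-1.5} → 0, so by Markov's inequality G has no triangles w.h.p.

E[X] ≈ 0.02697; in regime p = Θ(1/n^{3/2}) E[X] tends to 0 (below the triangle threshold p ~ 1/n).


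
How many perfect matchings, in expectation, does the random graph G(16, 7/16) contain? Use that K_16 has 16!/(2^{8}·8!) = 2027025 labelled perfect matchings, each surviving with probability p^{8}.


K_16 has 16!/(2^{8}·8!) = 2027025 labelled perfect matchings.
For each such perfect matching H, let X_H = 1 if all 8 edges of H are present in G. Then P[X_H = 1] = p^{8} = (7/16)^{8} = 5764801/4294967296.
By linearity of expectation: E[X] = Σ_H E[X_H] = 2027025 · p^{8} = 2027025 · 5764801/4294967296 = 11685395747025/4294967296.
Numerically: E[X] ≈ 2720.72.

E[X] = 2027025 · (7/16)^{8} = 11685395747025/4294967296 ≈ 2720.72.


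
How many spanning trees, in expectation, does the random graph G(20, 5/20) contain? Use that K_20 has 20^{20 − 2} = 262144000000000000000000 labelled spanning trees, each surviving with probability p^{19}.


K_20 has 20^{20 − 2} = 262144000000000000000000 labelled spanning trees.
For each such spanning tree H, let X_H = 1 if all 19 edges of H are present in G. Then P[X_H = 1] = p^{19} = (1/4)^{19} = 1/274877906944.
By linearity of expectation: E[X] = Σ_H E[X_H] = 262144000000000000000000 · p^{19} = 262144000000000000000000 · 1/274877906944 = 3814697265625/4.
Numerically: E[X] ≈ 9.54e+11.

E[X] = 262144000000000000000000 · (1/4)^{19} = 3814697265625/4 ≈ 9.54e+11.


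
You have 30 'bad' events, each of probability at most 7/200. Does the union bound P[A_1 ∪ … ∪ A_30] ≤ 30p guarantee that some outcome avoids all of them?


Union bound: P[∪_{i=1}^{30} A_i] ≤ Σ_i P[A_i] ≤ 30·p = 30·(7/200) = 21/20.
Numerically: 21/20 ≈ 1.050.
Is 21/20 < 1? NO.
Since the bound 21/20 is ≥ 1, the union bound is uninformative here; it does NOT by itself certify existence.

30·p = 21/20 ≈ 1.050; existence NOT certified by the union bound.


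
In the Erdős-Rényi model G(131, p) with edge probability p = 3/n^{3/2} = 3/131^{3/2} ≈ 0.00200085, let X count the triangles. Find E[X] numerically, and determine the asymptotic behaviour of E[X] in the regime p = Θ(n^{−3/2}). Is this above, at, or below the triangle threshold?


Number of potential triangles: C(131, 3) = 366145.
Each occurs with probability p³ ≈ (0.00200085)³ ≈ 8.01019214e-09.
By linearity: E[X] = C(131, 3)·p³ ≈ 366145 · 8.01019214e-09 ≈ 0.002933.
Since α = 3/2 > 1, p = c/n^{3/2} = o(1/n) is below the triangle threshold p ~ 1/n. Asymptotically E[X] ~ (c³/6)·n^{3(1−α)} = (3³/6)·n^{-1.5} → 0, so by Markov's inequality G has no triangles w.h.p.

E[X] ≈ 0.002933; in regime p = Θ(1/n^{3/2}) E[X] tends to 0 (below the triangle threshold p ~ 1/n).


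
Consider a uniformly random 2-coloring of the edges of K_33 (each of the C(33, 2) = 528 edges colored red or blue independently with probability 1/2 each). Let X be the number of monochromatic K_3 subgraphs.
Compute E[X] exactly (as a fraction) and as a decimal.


Let X = Σ_S X_S over the C(33, 3) = 5456 subsets S of size 3, where X_S = 1 if the K_3 on S is monochromatic.
For a fixed S, the K_3 on S has C(3, 2) = 3 edges. P[all 3 edges red] = (1/2)^3, and likewise for blue, so P[monochromatic] = 2·(1/2)^3 = 2^{1 − 3} = 1/4.
By linearity: E[X] = C(33, 3) · 2^{1 − 3} = 5456 · 1/4 = 1364.
Numerically: E[X] ≈ 1364.0000.

E[X] = C(33,3)·2^(1−C(3,2)) = 1364 ≈ 1364.0000.


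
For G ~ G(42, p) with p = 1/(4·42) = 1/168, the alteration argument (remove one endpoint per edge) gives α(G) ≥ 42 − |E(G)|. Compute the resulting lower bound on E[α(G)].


E[|E(G)|] = C(42, 2)·p = 861 · (1/168) = 41/8.
E[α(G)] ≥ n − E[|E(G)|] = 42 − 41/8 = 295/8.
Numerically: ≈ 36.87500.
(This is only a lower bound; the true E[α(G)] may be larger.)

E[α(G)] ≥ 295/8 ≈ 36.87500.


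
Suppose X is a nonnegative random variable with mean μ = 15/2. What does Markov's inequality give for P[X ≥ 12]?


μ = E[X] = 15/2, a = 12.
Markov: P[X ≥ 12] ≤ μ/a = (15/2)/12 = 5/8.
Numerically: ≈ 0.6250.
(Since a = 12 > μ = 7.5000, the bound 5/8 is < 1 and informative.)

P[X ≥ 12] ≤ 5/8 ≈ 0.6250.


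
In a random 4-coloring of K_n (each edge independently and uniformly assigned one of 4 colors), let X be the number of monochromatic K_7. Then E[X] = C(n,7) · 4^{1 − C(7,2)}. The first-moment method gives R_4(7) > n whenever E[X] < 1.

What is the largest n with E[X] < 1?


We need C(n, 7) · 4^{1 − 21} < 1, i.e. C(n, 7) < 4^{21 − 1} = 1099511627776.
Check values of n near the boundary:
  n = 175: C(175, 7) = 883208107275; 883208107275 < 1099511627776? YES
  n = 176: C(176, 7) = 919790691600; 919790691600 < 1099511627776? YES
  n = 177: C(177, 7) = 957664425960; 957664425960 < 1099511627776? YES
  n = 178: C(178, 7) = 996867063280; 996867063280 < 1099511627776? YES
  n = 179: C(179, 7) = 1037437234460; 1037437234460 < 1099511627776? YES
  n = 180: C(180, 7) = 1079414463600; 1079414463600 < 1099511627776? YES
  n = 181: C(181, 7) = 1122839183400; 1122839183400 < 1099511627776? NO
The largest n with C(n, 7) < 1099511627776 is n = 180 (where E[X] = 67463403975/68719476736 ≈ 0.981722). Hence R_4(7) > 180, i.e. R_4(7) ≥ 181.

Largest n = 180; hence R_4(7) > 180.


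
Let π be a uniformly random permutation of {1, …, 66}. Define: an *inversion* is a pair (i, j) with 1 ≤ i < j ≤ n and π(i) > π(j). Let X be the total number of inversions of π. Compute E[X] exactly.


Write X = Σ X_I over the C(66, 2) = 2145 pairs i < j, with X_I the indicator of one inversion.
There are 2145 indicators.
For each fixed pair i < j, the values π(i) and π(j) are two distinct elements of {1, …, 66} in uniformly random order; by symmetry P[π(i) > π(j)] = 1/2.
By linearity: E[X] = 2145 · (1/2) = C(66, 2) · (1/2) = 2145/2 = 2145/2 ≈ 1072.500000.

E[X] = 2145/2 = 1072.500000.


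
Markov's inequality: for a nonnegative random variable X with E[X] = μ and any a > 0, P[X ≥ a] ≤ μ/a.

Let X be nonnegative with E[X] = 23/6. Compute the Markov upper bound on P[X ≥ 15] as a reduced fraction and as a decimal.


μ = E[X] = 23/6, a = 15.
Markov: P[X ≥ 15] ≤ μ/a = (23/6)/15 = 23/90.
Numerically: ≈ 0.255556.
(Since a = 15 > μ = 3.833333, the bound 23/90 is < 1 and informative.)

P[X ≥ 15] ≤ 23/90 ≈ 0.255556.


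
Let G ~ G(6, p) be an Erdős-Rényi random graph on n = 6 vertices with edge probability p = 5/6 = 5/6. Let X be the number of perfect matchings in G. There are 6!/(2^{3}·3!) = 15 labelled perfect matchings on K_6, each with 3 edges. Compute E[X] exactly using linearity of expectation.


K_6 has 6!/(2^{3}·3!) = 15 labelled perfect matchings.
For each such perfect matching H, let X_H = 1 if all 3 edges of H are present in G. Then P[X_H = 1] = p^{3} = (5/6)^{3} = 125/216.
By linearity of expectation: E[X] = Σ_H E[X_H] = 15 · p^{3} = 15 · 125/216 = 625/72.
Numerically: E[X] ≈ 8.681.

E[X] = 15 · (5/6)^{3} = 625/72 ≈ 8.681.


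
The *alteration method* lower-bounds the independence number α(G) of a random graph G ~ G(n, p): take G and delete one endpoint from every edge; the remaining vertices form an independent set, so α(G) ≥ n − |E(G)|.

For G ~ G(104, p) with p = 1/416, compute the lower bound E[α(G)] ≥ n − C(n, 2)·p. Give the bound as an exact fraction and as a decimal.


E[|E(G)|] = C(104, 2)·p = 5356 · (1/416) = 103/8.
E[α(G)] ≥ n − E[|E(G)|] = 104 − 103/8 = 729/8.
Numerically: ≈ 91.1250.
(This is only a lower bound; the true E[α(G)] may be larger.)

E[α(G)] ≥ 729/8 ≈ 91.1250.


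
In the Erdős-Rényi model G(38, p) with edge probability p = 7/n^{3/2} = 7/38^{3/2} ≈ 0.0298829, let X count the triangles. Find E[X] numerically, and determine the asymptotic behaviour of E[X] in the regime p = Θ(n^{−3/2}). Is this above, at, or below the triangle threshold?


Number of potential triangles: C(38, 3) = 8436.
Each occurs with probability p³ ≈ (0.0298829)³ ≈ 2.66850447e-05.
By linearity: E[X] = C(38, 3)·p³ ≈ 8436 · 2.66850447e-05 ≈ 0.225115.
Since α = 3/2 > 1, p = c/n^{3/2} = o(1/n) is below the triangle threshold p ~ 1/n. Asymptotically E[X] ~ (c³/6)·n^{3(1−α)} = (7³/6)·n^{-1.5} → 0, so by Markov's inequality G has no triangles w.h.p.

E[X] ≈ 0.225115; in regime p = Θ(1/n^{3/2}) E[X] tends to 0 (below the triangle threshold p ~ 1/n).


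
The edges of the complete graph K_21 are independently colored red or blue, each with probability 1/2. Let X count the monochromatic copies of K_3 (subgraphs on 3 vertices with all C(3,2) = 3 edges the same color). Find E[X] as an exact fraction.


Let X = Σ_S X_S over the C(21, 3) = 1330 subsets S of size 3, where X_S = 1 if the K_3 on S is monochromatic.
For a fixed S, the K_3 on S has C(3, 2) = 3 edges. P[all 3 edges red] = (1/2)^3, and likewise for blue, so P[monochromatic] = 2·(1/2)^3 = 2^{1 − 3} = 1/4.
By linearity of expectation: E[X] = C(21, 3) · 2^{1 − 3} = 1330 · 1/4 = 665/2.
Numerically: E[X] ≈ 332.500.

E[X] = C(21,3)·2^(1−C(3,2)) = 665/2 ≈ 332.500.


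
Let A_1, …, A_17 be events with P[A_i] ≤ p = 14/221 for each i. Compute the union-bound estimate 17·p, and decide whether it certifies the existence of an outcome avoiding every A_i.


Union bound: P[∪_{i=1}^{17} A_i] ≤ Σ_i P[A_i] ≤ 17·p = 17·(14/221) = 14/13.
Numerically: 14/13 ≈ 1.076923.
Is 14/13 < 1? NO.
Since the bound 14/13 is ≥ 1, the union bound is uninformative here; it does NOT by itself certify existence.

17·p = 14/13 ≈ 1.076923; existence NOT certified by the union bound.


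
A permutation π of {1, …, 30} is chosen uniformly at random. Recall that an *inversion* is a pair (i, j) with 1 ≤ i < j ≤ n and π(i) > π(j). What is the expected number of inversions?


Write X = Σ X_I over the C(30, 2) = 435 pairs i < j, with X_I the indicator of one inversion.
There are 435 indicators.
For each fixed pair i < j, the values π(i) and π(j) are two distinct elements of {1, …, 30} in uniformly random order; by symmetry P[π(i) > π(j)] = 1/2.
By linearity: E[X] = 435 · (1/2) = C(30, 2) · (1/2) = 435/2 = 435/2 ≈ 217.50000.

E[X] = 435/2 = 217.50000.


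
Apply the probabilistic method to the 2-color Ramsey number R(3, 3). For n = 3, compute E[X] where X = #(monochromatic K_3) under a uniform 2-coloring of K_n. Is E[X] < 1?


E[X] = C(3, 3) · 2^{1 − 3} = 1 · 2^{−2} = 1/4.
As a reduced fraction: E[X] = 1/4 ≈ 0.25000.
Is E[X] < 1? YES.
Since E[X] < 1, there exists a 2-coloring of K_{3} with no monochromatic K_3; hence R(3, 3) > 3.

E[X] = 1/4 ≈ 0.25000; E[X] < 1, so R(3, 3) > 3.


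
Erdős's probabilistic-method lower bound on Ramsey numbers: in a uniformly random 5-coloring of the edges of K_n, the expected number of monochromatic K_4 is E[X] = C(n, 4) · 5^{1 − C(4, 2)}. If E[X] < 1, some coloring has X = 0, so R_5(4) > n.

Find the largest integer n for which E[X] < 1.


We need C(n, 4) · 5^{1 − 6} < 1, i.e. C(n, 4) < 5^{6 − 1} = 3125.
Check values of n near the boundary:
  n = 17: C(17, 4) = 2380; 2380 < 3125? YES
  n = 18: C(18, 4) = 3060; 3060 < 3125? YES
  n = 19: C(19, 4) = 3876; 3876 < 3125? NO
  n = 20: C(20, 4) = 4845; 4845 < 3125? NO
The largest n with C(n, 4) < 3125 is n = 18 (where E[X] = 612/625 ≈ 0.9792000). Hence R_5(4) > 18, i.e. R_5(4) ≥ 19.

Largest n = 18; hence R_5(4) > 18.


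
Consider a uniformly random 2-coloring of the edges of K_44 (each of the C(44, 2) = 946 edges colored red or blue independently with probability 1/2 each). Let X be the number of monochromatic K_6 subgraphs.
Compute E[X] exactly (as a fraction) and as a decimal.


Let X = Σ_S X_S over the C(44, 6) = 7059052 subsets S of size 6, where X_S = 1 if the K_6 on S is monochromatic.
For a fixed S, the K_6 on S has C(6, 2) = 15 edges. P[all 15 edges red] = (1/2)^15, and likewise for blue, so P[monochromatic] = 2·(1/2)^15 = 2^{1 − 15} = 1/16384.
By linearity of expectation: E[X] = C(44, 6) · 2^{1 − 15} = 7059052 · 1/16384 = 1764763/4096.
Numerically: E[X] ≈ 430.8503.

E[X] = C(44,6)·2^(1−C(6,2)) = 1764763/4096 ≈ 430.8503.


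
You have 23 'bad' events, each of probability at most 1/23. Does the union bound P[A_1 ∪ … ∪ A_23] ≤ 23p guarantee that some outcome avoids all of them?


Union bound: P[∪_{i=1}^{23} A_i] ≤ Σ_i P[A_i] ≤ 23·p = 23·(1/23) = 1.
Numerically: 1 ≈ 1.00000.
Is 1 < 1? NO.
Since the bound 1 is ≥ 1, the union bound is uninformative here; it does NOT by itself certify existence.

23·p = 1 ≈ 1.00000; existence NOT certified by the union bound.


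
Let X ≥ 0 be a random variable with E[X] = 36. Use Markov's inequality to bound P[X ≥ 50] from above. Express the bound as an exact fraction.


μ = E[X] = 36, a = 50.
Markov: P[X ≥ 50] ≤ μ/a = (36)/50 = 18/25.
Numerically: ≈ 0.720000.
(Since a = 50 > μ = 36.000000, the bound 18/25 is < 1 and informative.)

P[X ≥ 50] ≤ 18/25 ≈ 0.720000.


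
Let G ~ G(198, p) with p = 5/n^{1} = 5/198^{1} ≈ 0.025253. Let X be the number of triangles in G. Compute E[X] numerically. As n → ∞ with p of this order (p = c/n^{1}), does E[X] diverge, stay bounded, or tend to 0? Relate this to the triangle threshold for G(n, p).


Number of potential triangles: C(198, 3) = 1274196.
Each occurs with probability p³ ≈ (0.025253)³ ≈ 1.6103284e-05.
By linearity: E[X] = C(198, 3)·p³ ≈ 1274196 · 1.6103284e-05 ≈ 20.51874.
Here α = 1, so p = 5/n is exactly at the triangle threshold p ~ 1/n. Asymptotically E[X] → c³/6 = 5³/6 = 125/6 ≈ 20.83333, a bounded constant. In this regime the triangle count is asymptotically Poisson(c³/6).

E[X] ≈ 20.51874; in regime p = Θ(1/n^{1}) E[X] stays bounded (at the triangle threshold p ~ 1/n).


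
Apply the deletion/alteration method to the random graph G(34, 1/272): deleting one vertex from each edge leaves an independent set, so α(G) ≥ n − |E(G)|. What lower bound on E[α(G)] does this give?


E[|E(G)|] = C(34, 2)·p = 561 · (1/272) = 33/16.
E[α(G)] ≥ n − E[|E(G)|] = 34 − 33/16 = 511/16.
Numerically: ≈ 31.937500.
(This is only a lower bound; the true E[α(G)] may be larger.)

E[α(G)] ≥ 511/16 ≈ 31.937500.


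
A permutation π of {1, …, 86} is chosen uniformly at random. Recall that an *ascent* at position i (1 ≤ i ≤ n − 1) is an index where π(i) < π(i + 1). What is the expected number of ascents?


Write X = Σ X_I over i = 1, …, 85, with X_I the indicator of one ascent.
There are 85 indicators.
For each fixed i, the pair (π(i), π(i+1)) is a uniformly random ordered pair of distinct values from {1, …, 86}; by symmetry P[π(i) < π(i+1)] = 1/2.
By linearity: E[X] = 85 · (1/2) = (86 − 1) · (1/2) = 85/2 ≈ 42.500.

E[X] = 85/2 = 42.500.


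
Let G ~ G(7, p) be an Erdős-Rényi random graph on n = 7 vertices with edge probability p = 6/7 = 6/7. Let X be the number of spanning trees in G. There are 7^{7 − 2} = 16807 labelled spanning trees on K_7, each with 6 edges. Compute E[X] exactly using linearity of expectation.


K_7 has 7^{7 − 2} = 16807 labelled spanning trees.
For each such spanning tree H, let X_H = 1 if all 6 edges of H are present in G. Then P[X_H = 1] = p^{6} = (6/7)^{6} = 46656/117649.
Summing the indicators: E[X] = Σ_H E[X_H] = 16807 · p^{6} = 16807 · 46656/117649 = 46656/7.
Numerically: E[X] ≈ 6665.

E[X] = 16807 · (6/7)^{6} = 46656/7 ≈ 6665.


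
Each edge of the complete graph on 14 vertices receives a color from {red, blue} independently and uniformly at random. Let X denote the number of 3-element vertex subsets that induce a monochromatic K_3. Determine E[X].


Let X = Σ_S X_S over the C(14, 3) = 364 subsets S of size 3, where X_S = 1 if the K_3 on S is monochromatic.
For a fixed S, the K_3 on S has C(3, 2) = 3 edges. P[all 3 edges red] = (1/2)^3, and likewise for blue, so P[monochromatic] = 2·(1/2)^3 = 2^{1 − 3} = 1/4.
Summing: E[X] = C(14, 3) · 2^{1 − 3} = 364 · 1/4 = 91.
Numerically: E[X] ≈ 91.000000.

E[X] = C(14,3)·2^(1−C(3,2)) = 91 ≈ 91.000000.


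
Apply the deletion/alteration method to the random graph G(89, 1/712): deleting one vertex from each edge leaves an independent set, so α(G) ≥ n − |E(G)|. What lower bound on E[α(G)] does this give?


E[|E(G)|] = C(89, 2)·p = 3916 · (1/712) = 11/2.
E[α(G)] ≥ n − E[|E(G)|] = 89 − 11/2 = 167/2.
Numerically: ≈ 83.50000.
(This is only a lower bound; the true E[α(G)] may be larger.)

E[α(G)] ≥ 167/2 ≈ 83.50000.


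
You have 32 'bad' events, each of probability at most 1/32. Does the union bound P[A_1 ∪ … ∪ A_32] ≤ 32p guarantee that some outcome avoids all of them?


Union bound: P[∪_{i=1}^{32} A_i] ≤ Σ_i P[A_i] ≤ 32·p = 32·(1/32) = 1.
Numerically: 1 ≈ 1.00000.
Is 1 < 1? NO.
Since the bound 1 is ≥ 1, the union bound is uninformative here; it does NOT by itself certify existence.

32·p = 1 ≈ 1.00000; existence NOT certified by the union bound.


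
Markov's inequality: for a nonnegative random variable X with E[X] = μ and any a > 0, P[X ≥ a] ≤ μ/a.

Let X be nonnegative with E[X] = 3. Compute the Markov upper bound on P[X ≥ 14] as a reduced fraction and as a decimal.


μ = E[X] = 3, a = 14.
Markov: P[X ≥ 14] ≤ μ/a = (3)/14 = 3/14.
Numerically: ≈ 0.21429.
(Since a = 14 > μ = 3.00000, the bound 3/14 is < 1 and informative.)

P[X ≥ 14] ≤ 3/14 ≈ 0.21429.


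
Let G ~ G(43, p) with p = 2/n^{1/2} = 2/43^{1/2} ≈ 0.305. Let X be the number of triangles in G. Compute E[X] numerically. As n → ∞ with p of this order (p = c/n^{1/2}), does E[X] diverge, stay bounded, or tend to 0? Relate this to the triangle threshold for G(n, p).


Number of potential triangles: C(43, 3) = 12341.
Each occurs with probability p³ ≈ (0.305)³ ≈ 2.8371827e-02.
By linearity: E[X] = C(43, 3)·p³ ≈ 12341 · 2.8371827e-02 ≈ 350.13672.
Since α = 1/2 < 1, p = c/n^{1/2} ≫ 1/n is above the triangle threshold p ~ 1/n. Asymptotically E[X] ~ (c³/6)·n^{3(1−α)} = (2³/6)·n^{1.5} → ∞; triangles are abundant w.h.p.

E[X] ≈ 350.13672; in regime p = Θ(1/n^{1/2}) E[X] diverges (above the triangle threshold p ~ 1/n).


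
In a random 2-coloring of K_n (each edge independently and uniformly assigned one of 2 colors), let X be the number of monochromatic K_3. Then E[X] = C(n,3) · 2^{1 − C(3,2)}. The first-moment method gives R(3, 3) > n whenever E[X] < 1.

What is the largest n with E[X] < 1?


We need C(n, 3) · 2^{1 − 3} < 1, i.e. C(n, 3) < 2^{3 − 1} = 4.
Check values of n near the boundary:
  n = 3: C(3, 3) = 1; 1 < 4? YES
  n = 4: C(4, 3) = 4; 4 < 4? NO
  n = 5: C(5, 3) = 10; 10 < 4? NO
  n = 6: C(6, 3) = 20; 20 < 4? NO
The largest n with C(n, 3) < 4 is n = 3 (where E[X] = 1/4 ≈ 0.2500000). Hence R(3, 3) > 3, i.e. R(3, 3) ≥ 4.

Largest n = 3; hence R(3, 3) > 3.


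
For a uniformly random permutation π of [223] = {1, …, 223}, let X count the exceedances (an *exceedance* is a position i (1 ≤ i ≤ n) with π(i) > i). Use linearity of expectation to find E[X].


Write X = Σ_{i=1}^{223} X_i, where X_i = 1_{π(i) > i}.
For each fixed i, π(i) is uniform over {1, …, 223} (marginal of a uniform permutation), so P[π(i) > i] = (n − i)/n. Summing: Σ_{i=1}^{223} (n − i)/n = (0 + 1 + … + 222)/223 = 223(223 − 1)/(2·223) = (223 − 1)/2.
Hence E[X] = Σ_{i=1}^{223} (223 − i)/223 = 111 ≈ 111.00000.

E[X] = 111 = 111.00000.


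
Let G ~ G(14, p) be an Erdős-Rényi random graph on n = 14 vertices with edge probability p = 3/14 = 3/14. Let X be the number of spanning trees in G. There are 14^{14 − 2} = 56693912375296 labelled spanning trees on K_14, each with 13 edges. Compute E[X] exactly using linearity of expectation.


K_14 has 14^{14 − 2} = 56693912375296 labelled spanning trees.
For each such spanning tree H, let X_H = 1 if all 13 edges of H are present in G. Then P[X_H = 1] = p^{13} = (3/14)^{13} = 1594323/793714773254144.
By linearity: E[X] = Σ_H E[X_H] = 56693912375296 · p^{13} = 56693912375296 · 1594323/793714773254144 = 1594323/14.
Numerically: E[X] ≈ 1.14e+05.

E[X] = 56693912375296 · (3/14)^{13} = 1594323/14 ≈ 1.14e+05.


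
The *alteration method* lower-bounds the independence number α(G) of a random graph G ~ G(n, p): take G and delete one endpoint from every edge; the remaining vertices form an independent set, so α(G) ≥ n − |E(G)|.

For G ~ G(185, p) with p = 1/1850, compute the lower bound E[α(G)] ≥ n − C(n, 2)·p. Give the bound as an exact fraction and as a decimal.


E[|E(G)|] = C(185, 2)·p = 17020 · (1/1850) = 46/5.
E[α(G)] ≥ n − E[|E(G)|] = 185 − 46/5 = 879/5.
Numerically: ≈ 175.800000.
(This is only a lower bound; the true E[α(G)] may be larger.)

E[α(G)] ≥ 879/5 ≈ 175.800000.


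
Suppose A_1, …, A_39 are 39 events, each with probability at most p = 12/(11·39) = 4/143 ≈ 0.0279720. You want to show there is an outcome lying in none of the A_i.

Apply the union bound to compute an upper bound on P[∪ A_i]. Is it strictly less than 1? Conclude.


Union bound: P[∪_{i=1}^{39} A_i] ≤ Σ_i P[A_i] ≤ 39·p = 39·(4/143) = 12/11.
Numerically: 12/11 ≈ 1.0909091.
Is 12/11 < 1? NO.
Since the bound 12/11 is ≥ 1, the union bound is uninformative here; it does NOT by itself certify existence.

39·p = 12/11 ≈ 1.0909091; existence NOT certified by the union bound.


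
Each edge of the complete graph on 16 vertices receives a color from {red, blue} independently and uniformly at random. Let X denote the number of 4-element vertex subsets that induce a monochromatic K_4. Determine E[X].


Let X = Σ_S X_S over the C(16, 4) = 1820 subsets S of size 4, where X_S = 1 if the K_4 on S is monochromatic.
For a fixed S, the K_4 on S has C(4, 2) = 6 edges. P[all 6 edges red] = (1/2)^6, and likewise for blue, so P[monochromatic] = 2·(1/2)^6 = 2^{1 − 6} = 1/32.
By linearity: E[X] = C(16, 4) · 2^{1 − 6} = 1820 · 1/32 = 455/8.
Numerically: E[X] ≈ 56.87500.

E[X] = C(16,4)·2^(1−C(4,2)) = 455/8 ≈ 56.87500.


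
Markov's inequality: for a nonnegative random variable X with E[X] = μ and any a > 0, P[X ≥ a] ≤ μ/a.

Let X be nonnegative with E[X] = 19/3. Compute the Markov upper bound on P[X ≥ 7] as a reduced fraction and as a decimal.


μ = E[X] = 19/3, a = 7.
Markov: P[X ≥ 7] ≤ μ/a = (19/3)/7 = 19/21.
Numerically: ≈ 0.904762.
(Since a = 7 > μ = 6.333333, the bound 19/21 is < 1 and informative.)

P[X ≥ 7] ≤ 19/21 ≈ 0.904762.
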